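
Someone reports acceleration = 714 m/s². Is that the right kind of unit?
Yes

acceleration has SI base units: m / s^2
m/s² reduces to the same SI base units, so it is a valid unit for acceleration.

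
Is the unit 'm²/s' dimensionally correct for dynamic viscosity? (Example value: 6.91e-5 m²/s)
No

dynamic viscosity has SI base units: kg / (m * s)
m²/s does NOT reduce to kg / (m * s); a valid unit for dynamic viscosity would be e.g. Pa·s.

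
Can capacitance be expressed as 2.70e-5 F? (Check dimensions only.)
Yes

capacitance has SI base units: A^2 * s^4 / (kg * m^2)
F reduces to the same SI base units, so it is a valid unit for capacitance.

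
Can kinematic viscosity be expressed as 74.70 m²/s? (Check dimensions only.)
Yes

kinematic viscosity has SI base units: m^2 / s
m²/s reduces to the same SI base units, so it is a valid unit for kinematic viscosity.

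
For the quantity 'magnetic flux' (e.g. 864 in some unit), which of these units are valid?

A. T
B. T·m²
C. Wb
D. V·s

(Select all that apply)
B, C, D

magnetic flux has SI base units: kg * m^2 / (A * s^2)

Checking each option against kg * m^2 / (A * s^2):
  A. T: ✗ does not match
  B. T·m²: ✓ matches
  C. Wb: ✓ matches
  D. V·s: ✓ matches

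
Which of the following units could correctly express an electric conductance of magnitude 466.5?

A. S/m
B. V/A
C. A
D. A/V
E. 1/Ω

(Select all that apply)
D, E

electric conductance has SI base units: A^2 * s^3 / (kg * m^2)

Checking each option against A^2 * s^3 / (kg * m^2):
  A. S/m: ✗ does not match
  B. V/A: ✗ does not match
  C. A: ✗ does not match
  D. A/V: ✓ matches
  E. 1/Ω: ✓ matches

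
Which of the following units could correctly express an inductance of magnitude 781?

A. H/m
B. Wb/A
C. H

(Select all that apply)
B, C

inductance has SI base units: kg * m^2 / (A^2 * s^2)

Checking each option against kg * m^2 / (A^2 * s^2):
  A. H/m: ✗ does not match
  B. Wb/A: ✓ matches
  C. H: ✓ matches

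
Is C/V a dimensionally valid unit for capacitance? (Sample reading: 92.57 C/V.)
Yes

capacitance has SI base units: A^2 * s^4 / (kg * m^2)
C/V reduces to the same SI base units, so it is a valid unit for capacitance.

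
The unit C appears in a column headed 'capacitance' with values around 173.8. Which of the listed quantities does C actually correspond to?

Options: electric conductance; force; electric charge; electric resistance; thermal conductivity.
electric charge

capacitance should have units dimensionally equivalent to A^2 * s^4 / (kg * m^2) (e.g. F).
The given unit 'C' reduces to A * s. Of the listed options, that is the dimensionality of electric charge.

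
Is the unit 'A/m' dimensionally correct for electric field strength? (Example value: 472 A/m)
No

electric field strength has SI base units: kg * m / (A * s^3)
A/m does NOT reduce to kg * m / (A * s^3); a valid unit for electric field strength would be e.g. V/m.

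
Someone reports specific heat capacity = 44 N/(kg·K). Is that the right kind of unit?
No

specific heat capacity has SI base units: m^2 / (s^2 * K)
N/(kg·K) does NOT reduce to m^2 / (s^2 * K); a valid unit for specific heat capacity would be e.g. J/(kg·K).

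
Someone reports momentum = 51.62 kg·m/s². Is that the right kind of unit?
No

momentum has SI base units: kg * m / s
kg·m/s² does NOT reduce to kg * m / s; a valid unit for momentum would be e.g. kg·m/s.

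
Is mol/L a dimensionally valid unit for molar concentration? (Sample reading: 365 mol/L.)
Yes

molar concentration has SI base units: mol / m^3
mol/L reduces to the same SI base units, so it is a valid unit for molar concentration.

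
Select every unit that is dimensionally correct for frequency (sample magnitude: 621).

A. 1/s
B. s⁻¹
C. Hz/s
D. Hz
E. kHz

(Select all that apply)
A, B, D, E

frequency has SI base units: 1 / s

Checking each option against 1 / s:
  A. 1/s: ✓ matches
  B. s⁻¹: ✓ matches
  C. Hz/s: ✗ does not match
  D. Hz: ✓ matches
  E. kHz: ✓ matches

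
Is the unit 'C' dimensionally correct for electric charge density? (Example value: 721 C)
No

electric charge density has SI base units: A * s / m^3
C does NOT reduce to A * s / m^3; a valid unit for electric charge density would be e.g. C/m³.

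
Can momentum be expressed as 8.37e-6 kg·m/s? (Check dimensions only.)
Yes

momentum has SI base units: kg * m / s
kg·m/s reduces to the same SI base units, so it is a valid unit for momentum.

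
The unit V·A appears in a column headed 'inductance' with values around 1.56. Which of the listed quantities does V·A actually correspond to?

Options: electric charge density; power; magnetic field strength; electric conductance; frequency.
power

inductance should have units dimensionally equivalent to kg * m^2 / (A^2 * s^2) (e.g. H).
The given unit 'V·A' reduces to kg * m^2 / s^3. Of the listed options, that is the dimensionality of power.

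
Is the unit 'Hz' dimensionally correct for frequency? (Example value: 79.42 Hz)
Yes

frequency has SI base units: 1 / s
Hz reduces to the same SI base units, so it is a valid unit for frequency.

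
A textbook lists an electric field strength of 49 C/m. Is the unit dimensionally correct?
No

electric field strength has SI base units: kg * m / (A * s^3)
C/m does NOT reduce to kg * m / (A * s^3); a valid unit for electric field strength would be e.g. V/m.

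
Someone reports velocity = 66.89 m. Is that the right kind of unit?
No

velocity has SI base units: m / s
m does NOT reduce to m / s; a valid unit for velocity would be e.g. m/s.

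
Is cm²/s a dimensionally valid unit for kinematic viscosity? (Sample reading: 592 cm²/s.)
Yes

kinematic viscosity has SI base units: m^2 / s
cm²/s reduces to the same SI base units, so it is a valid unit for kinematic viscosity.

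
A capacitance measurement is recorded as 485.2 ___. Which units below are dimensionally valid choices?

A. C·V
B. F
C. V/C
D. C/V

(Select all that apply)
B, D

capacitance has SI base units: A^2 * s^4 / (kg * m^2)

Checking each option against A^2 * s^4 / (kg * m^2):
  A. C·V: ✗ does not match
  B. F: ✓ matches
  C. V/C: ✗ does not match
  D. C/V: ✓ matches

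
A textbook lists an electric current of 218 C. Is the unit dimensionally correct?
No

electric current has SI base units: A
C does NOT reduce to A; a valid unit for electric current would be e.g. A.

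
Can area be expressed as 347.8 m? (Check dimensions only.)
No

area has SI base units: m^2
m does NOT reduce to m^2; a valid unit for area would be e.g. m².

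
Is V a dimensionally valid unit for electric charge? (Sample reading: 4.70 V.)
No

electric charge has SI base units: A * s
V does NOT reduce to A * s; a valid unit for electric charge would be e.g. C.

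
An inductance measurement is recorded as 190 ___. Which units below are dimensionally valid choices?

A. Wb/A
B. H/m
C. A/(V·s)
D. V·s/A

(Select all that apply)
A, D

inductance has SI base units: kg * m^2 / (A^2 * s^2)

Checking each option against kg * m^2 / (A^2 * s^2):
  A. Wb/A: ✓ matches
  B. H/m: ✗ does not match
  C. A/(V·s): ✗ does not match
  D. V·s/A: ✓ matches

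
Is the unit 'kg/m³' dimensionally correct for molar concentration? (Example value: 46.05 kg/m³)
No

molar concentration has SI base units: mol / m^3
kg/m³ does NOT reduce to mol / m^3; a valid unit for molar concentration would be e.g. mol/m³.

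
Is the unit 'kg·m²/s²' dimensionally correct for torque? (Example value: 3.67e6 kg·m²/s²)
Yes

torque has SI base units: kg * m^2 / s^2
kg·m²/s² reduces to the same SI base units, so it is a valid unit for torque.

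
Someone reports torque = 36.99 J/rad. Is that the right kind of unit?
Yes

torque has SI base units: kg * m^2 / s^2
J/rad reduces to the same SI base units, so it is a valid unit for torque.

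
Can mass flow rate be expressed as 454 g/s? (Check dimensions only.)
Yes

mass flow rate has SI base units: kg / s
g/s reduces to the same SI base units, so it is a valid unit for mass flow rate.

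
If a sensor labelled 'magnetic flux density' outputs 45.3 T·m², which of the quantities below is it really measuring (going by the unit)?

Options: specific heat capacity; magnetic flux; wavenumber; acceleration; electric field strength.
magnetic flux

magnetic flux density should have units dimensionally equivalent to kg / (A * s^2) (e.g. T).
The given unit 'T·m²' reduces to kg * m^2 / (A * s^2). Of the listed options, that is the dimensionality of magnetic flux.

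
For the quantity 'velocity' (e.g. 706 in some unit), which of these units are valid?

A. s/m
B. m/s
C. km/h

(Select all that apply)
B, C

velocity has SI base units: m / s

Checking each option against m / s:
  A. s/m: ✗ does not match
  B. m/s: ✓ matches
  C. km/h: ✓ matches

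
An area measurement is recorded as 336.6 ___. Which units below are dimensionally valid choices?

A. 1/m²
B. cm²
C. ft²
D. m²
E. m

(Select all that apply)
B, C, D

area has SI base units: m^2

Checking each option against m^2:
  A. 1/m²: ✗ does not match
  B. cm²: ✓ matches
  C. ft²: ✓ matches
  D. m²: ✓ matches
  E. m: ✗ does not match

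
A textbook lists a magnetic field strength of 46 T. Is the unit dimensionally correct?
No

magnetic field strength has SI base units: A / m
T does NOT reduce to A / m; a valid unit for magnetic field strength would be e.g. A/m.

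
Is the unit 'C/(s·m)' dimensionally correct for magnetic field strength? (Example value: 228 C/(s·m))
Yes

magnetic field strength has SI base units: A / m
C/(s·m) reduces to the same SI base units, so it is a valid unit for magnetic field strength.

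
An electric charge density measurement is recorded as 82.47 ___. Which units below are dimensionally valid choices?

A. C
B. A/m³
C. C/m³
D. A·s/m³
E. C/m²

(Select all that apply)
C, D

electric charge density has SI base units: A * s / m^3

Checking each option against A * s / m^3:
  A. C: ✗ does not match
  B. A/m³: ✗ does not match
  C. C/m³: ✓ matches
  D. A·s/m³: ✓ matches
  E. C/m²: ✗ does not match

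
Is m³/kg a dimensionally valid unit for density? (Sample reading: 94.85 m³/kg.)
No

density has SI base units: kg / m^3
m³/kg does NOT reduce to kg / m^3; a valid unit for density would be e.g. kg/m³.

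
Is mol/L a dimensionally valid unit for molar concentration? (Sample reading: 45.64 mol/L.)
Yes

molar concentration has SI base units: mol / m^3
mol/L reduces to the same SI base units, so it is a valid unit for molar concentration.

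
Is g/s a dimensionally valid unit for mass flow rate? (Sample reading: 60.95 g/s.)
Yes

mass flow rate has SI base units: kg / s
g/s reduces to the same SI base units, so it is a valid unit for mass flow rate.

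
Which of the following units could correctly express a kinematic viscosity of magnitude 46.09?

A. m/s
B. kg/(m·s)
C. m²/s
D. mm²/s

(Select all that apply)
C, D

kinematic viscosity has SI base units: m^2 / s

Checking each option against m^2 / s:
  A. m/s: ✗ does not match
  B. kg/(m·s): ✗ does not match
  C. m²/s: ✓ matches
  D. mm²/s: ✓ matches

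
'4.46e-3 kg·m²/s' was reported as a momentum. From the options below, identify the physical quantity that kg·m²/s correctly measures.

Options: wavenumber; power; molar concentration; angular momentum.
angular momentum

momentum should have units dimensionally equivalent to kg * m / s (e.g. kg·m/s).
The given unit 'kg·m²/s' reduces to kg * m^2 / s. Of the listed options, that is the dimensionality of angular momentum.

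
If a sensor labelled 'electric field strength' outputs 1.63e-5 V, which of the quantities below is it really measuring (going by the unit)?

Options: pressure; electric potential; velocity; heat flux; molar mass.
electric potential

electric field strength should have units dimensionally equivalent to kg * m / (A * s^3) (e.g. V/m).
The given unit 'V' reduces to kg * m^2 / (A * s^3). Of the listed options, that is the dimensionality of electric potential.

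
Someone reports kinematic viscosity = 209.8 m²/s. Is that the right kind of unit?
Yes

kinematic viscosity has SI base units: m^2 / s
m²/s reduces to the same SI base units, so it is a valid unit for kinematic viscosity.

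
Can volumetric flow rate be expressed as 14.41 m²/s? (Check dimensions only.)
No

volumetric flow rate has SI base units: m^3 / s
m²/s does NOT reduce to m^3 / s; a valid unit for volumetric flow rate would be e.g. m³/s.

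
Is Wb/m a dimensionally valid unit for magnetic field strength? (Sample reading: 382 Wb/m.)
No

magnetic field strength has SI base units: A / m
Wb/m does NOT reduce to A / m; a valid unit for magnetic field strength would be e.g. A/m.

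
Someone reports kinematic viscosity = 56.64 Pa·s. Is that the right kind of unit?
No

kinematic viscosity has SI base units: m^2 / s
Pa·s does NOT reduce to m^2 / s; a valid unit for kinematic viscosity would be e.g. m²/s.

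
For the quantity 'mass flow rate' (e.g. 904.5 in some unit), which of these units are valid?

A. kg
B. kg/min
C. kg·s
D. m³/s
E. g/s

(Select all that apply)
B, E

mass flow rate has SI base units: kg / s

Checking each option against kg / s:
  A. kg: ✗ does not match
  B. kg/min: ✓ matches
  C. kg·s: ✗ does not match
  D. m³/s: ✗ does not match
  E. g/s: ✓ matches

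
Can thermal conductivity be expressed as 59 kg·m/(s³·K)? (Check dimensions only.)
Yes

thermal conductivity has SI base units: kg * m / (s^3 * K)
kg·m/(s³·K) reduces to the same SI base units, so it is a valid unit for thermal conductivity.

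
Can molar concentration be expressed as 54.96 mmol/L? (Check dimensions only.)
Yes

molar concentration has SI base units: mol / m^3
mmol/L reduces to the same SI base units, so it is a valid unit for molar concentration.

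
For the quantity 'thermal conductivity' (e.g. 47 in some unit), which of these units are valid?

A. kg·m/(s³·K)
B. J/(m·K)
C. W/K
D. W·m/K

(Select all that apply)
A

thermal conductivity has SI base units: kg * m / (s^3 * K)

Checking each option against kg * m / (s^3 * K):
  A. kg·m/(s³·K): ✓ matches
  B. J/(m·K): ✗ does not match
  C. W/K: ✗ does not match
  D. W·m/K: ✗ does not match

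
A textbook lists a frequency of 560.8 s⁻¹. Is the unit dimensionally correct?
Yes

frequency has SI base units: 1 / s
s⁻¹ reduces to the same SI base units, so it is a valid unit for frequency.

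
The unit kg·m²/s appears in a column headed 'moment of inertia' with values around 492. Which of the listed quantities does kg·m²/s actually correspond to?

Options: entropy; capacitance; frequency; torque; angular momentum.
angular momentum

moment of inertia should have units dimensionally equivalent to kg * m^2 (e.g. kg·m²).
The given unit 'kg·m²/s' reduces to kg * m^2 / s. Of the listed options, that is the dimensionality of angular momentum.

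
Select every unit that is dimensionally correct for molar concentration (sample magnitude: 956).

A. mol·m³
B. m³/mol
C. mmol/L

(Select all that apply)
C

molar concentration has SI base units: mol / m^3

Checking each option against mol / m^3:
  A. mol·m³: ✗ does not match
  B. m³/mol: ✗ does not match
  C. mmol/L: ✓ matches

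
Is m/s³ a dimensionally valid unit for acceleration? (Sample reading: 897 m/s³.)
No

acceleration has SI base units: m / s^2
m/s³ does NOT reduce to m / s^2; a valid unit for acceleration would be e.g. m/s².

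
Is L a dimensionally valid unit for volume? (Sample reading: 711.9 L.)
Yes

volume has SI base units: m^3
L reduces to the same SI base units, so it is a valid unit for volume.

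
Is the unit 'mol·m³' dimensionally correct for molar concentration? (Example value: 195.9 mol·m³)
No

molar concentration has SI base units: mol / m^3
mol·m³ does NOT reduce to mol / m^3; a valid unit for molar concentration would be e.g. mol/m³.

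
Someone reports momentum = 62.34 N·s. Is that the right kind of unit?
Yes

momentum has SI base units: kg * m / s
N·s reduces to the same SI base units, so it is a valid unit for momentum.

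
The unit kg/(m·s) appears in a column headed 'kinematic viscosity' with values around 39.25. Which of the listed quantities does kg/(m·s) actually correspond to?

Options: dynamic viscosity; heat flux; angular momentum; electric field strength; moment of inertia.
dynamic viscosity

kinematic viscosity should have units dimensionally equivalent to m^2 / s (e.g. m²/s).
The given unit 'kg/(m·s)' reduces to kg / (m * s). Of the listed options, that is the dimensionality of dynamic viscosity.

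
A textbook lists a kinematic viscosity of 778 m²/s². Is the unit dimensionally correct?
No

kinematic viscosity has SI base units: m^2 / s
m²/s² does NOT reduce to m^2 / s; a valid unit for kinematic viscosity would be e.g. m²/s.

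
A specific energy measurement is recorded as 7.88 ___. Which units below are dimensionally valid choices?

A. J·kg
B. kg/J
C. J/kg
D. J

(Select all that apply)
C

specific energy has SI base units: m^2 / s^2

Checking each option against m^2 / s^2:
  A. J·kg: ✗ does not match
  B. kg/J: ✗ does not match
  C. J/kg: ✓ matches
  D. J: ✗ does not match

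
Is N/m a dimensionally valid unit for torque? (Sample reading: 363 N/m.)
No

torque has SI base units: kg * m^2 / s^2
N/m does NOT reduce to kg * m^2 / s^2; a valid unit for torque would be e.g. N·m.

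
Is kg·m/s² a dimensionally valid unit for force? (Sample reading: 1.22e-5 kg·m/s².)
Yes

force has SI base units: kg * m / s^2
kg·m/s² reduces to the same SI base units, so it is a valid unit for force.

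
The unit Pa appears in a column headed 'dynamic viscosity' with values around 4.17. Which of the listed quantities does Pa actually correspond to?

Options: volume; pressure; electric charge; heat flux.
pressure

dynamic viscosity should have units dimensionally equivalent to kg / (m * s) (e.g. Pa·s).
The given unit 'Pa' reduces to kg / (m * s^2). Of the listed options, that is the dimensionality of pressure.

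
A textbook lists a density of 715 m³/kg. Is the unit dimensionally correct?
No

density has SI base units: kg / m^3
m³/kg does NOT reduce to kg / m^3; a valid unit for density would be e.g. kg/m³.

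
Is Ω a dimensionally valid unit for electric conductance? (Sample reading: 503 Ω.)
No

electric conductance has SI base units: A^2 * s^3 / (kg * m^2)
Ω does NOT reduce to A^2 * s^3 / (kg * m^2); a valid unit for electric conductance would be e.g. S.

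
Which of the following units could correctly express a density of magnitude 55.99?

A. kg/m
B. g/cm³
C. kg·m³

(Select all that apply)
B

density has SI base units: kg / m^3

Checking each option against kg / m^3:
  A. kg/m: ✗ does not match
  B. g/cm³: ✓ matches
  C. kg·m³: ✗ does not match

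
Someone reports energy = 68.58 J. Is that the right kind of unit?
Yes

energy has SI base units: kg * m^2 / s^2
J reduces to the same SI base units, so it is a valid unit for energy.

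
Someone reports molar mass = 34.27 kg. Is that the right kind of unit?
No

molar mass has SI base units: kg / mol
kg does NOT reduce to kg / mol; a valid unit for molar mass would be e.g. kg/mol.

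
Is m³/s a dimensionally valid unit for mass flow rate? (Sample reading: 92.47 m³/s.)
No

mass flow rate has SI base units: kg / s
m³/s does NOT reduce to kg / s; a valid unit for mass flow rate would be e.g. kg/s.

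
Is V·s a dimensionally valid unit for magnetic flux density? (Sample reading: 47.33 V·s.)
No

magnetic flux density has SI base units: kg / (A * s^2)
V·s does NOT reduce to kg / (A * s^2); a valid unit for magnetic flux density would be e.g. T.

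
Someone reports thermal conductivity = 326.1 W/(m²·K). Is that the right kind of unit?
No

thermal conductivity has SI base units: kg * m / (s^3 * K)
W/(m²·K) does NOT reduce to kg * m / (s^3 * K); a valid unit for thermal conductivity would be e.g. W/(m·K).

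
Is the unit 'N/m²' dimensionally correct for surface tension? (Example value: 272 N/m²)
No

surface tension has SI base units: kg / s^2
N/m² does NOT reduce to kg / s^2; a valid unit for surface tension would be e.g. N/m.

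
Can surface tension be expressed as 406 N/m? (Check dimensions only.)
Yes

surface tension has SI base units: kg / s^2
N/m reduces to the same SI base units, so it is a valid unit for surface tension.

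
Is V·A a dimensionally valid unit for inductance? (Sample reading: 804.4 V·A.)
No

inductance has SI base units: kg * m^2 / (A^2 * s^2)
V·A does NOT reduce to kg * m^2 / (A^2 * s^2); a valid unit for inductance would be e.g. H.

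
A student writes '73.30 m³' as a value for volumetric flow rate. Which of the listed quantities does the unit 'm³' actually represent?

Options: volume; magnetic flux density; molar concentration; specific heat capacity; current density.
volume

volumetric flow rate should have units dimensionally equivalent to m^3 / s (e.g. m³/s).
The given unit 'm³' reduces to m^3. Of the listed options, that is the dimensionality of volume.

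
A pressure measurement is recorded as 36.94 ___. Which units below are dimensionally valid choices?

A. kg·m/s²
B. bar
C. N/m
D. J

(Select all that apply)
B

pressure has SI base units: kg / (m * s^2)

Checking each option against kg / (m * s^2):
  A. kg·m/s²: ✗ does not match
  B. bar: ✓ matches
  C. N/m: ✗ does not match
  D. J: ✗ does not match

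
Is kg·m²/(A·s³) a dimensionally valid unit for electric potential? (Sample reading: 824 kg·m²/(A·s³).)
Yes

electric potential has SI base units: kg * m^2 / (A * s^3)
kg·m²/(A·s³) reduces to the same SI base units, so it is a valid unit for electric potential.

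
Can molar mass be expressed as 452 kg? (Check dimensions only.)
No

molar mass has SI base units: kg / mol
kg does NOT reduce to kg / mol; a valid unit for molar mass would be e.g. kg/mol.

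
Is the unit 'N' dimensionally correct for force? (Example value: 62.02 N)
Yes

force has SI base units: kg * m / s^2
N reduces to the same SI base units, so it is a valid unit for force.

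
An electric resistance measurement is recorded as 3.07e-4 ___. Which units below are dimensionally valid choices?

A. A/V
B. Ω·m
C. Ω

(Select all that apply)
C

electric resistance has SI base units: kg * m^2 / (A^2 * s^3)

Checking each option against kg * m^2 / (A^2 * s^3):
  A. A/V: ✗ does not match
  B. Ω·m: ✗ does not match
  C. Ω: ✓ matches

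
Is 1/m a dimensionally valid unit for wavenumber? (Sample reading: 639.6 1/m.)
Yes

wavenumber has SI base units: 1 / m
1/m reduces to the same SI base units, so it is a valid unit for wavenumber.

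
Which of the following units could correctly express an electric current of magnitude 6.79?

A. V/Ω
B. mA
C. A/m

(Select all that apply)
A, B

electric current has SI base units: A

Checking each option against A:
  A. V/Ω: ✓ matches
  B. mA: ✓ matches
  C. A/m: ✗ does not match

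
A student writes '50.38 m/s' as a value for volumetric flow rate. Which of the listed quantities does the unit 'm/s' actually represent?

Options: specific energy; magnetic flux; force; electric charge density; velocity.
velocity

volumetric flow rate should have units dimensionally equivalent to m^3 / s (e.g. m³/s).
The given unit 'm/s' reduces to m / s. Of the listed options, that is the dimensionality of velocity.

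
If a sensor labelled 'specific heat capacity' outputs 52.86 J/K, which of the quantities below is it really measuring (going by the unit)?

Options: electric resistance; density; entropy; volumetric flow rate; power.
entropy

specific heat capacity should have units dimensionally equivalent to m^2 / (s^2 * K) (e.g. J/(kg·K)).
The given unit 'J/K' reduces to kg * m^2 / (s^2 * K). Of the listed options, that is the dimensionality of entropy.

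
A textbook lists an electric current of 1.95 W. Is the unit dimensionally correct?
No

electric current has SI base units: A
W does NOT reduce to A; a valid unit for electric current would be e.g. A.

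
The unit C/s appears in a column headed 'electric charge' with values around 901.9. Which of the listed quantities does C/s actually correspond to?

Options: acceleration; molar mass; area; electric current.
electric current

electric charge should have units dimensionally equivalent to A * s (e.g. C).
The given unit 'C/s' reduces to A. Of the listed options, that is the dimensionality of electric current.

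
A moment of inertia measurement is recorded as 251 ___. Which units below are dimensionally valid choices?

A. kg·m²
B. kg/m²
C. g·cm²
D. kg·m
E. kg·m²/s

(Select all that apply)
A, C

moment of inertia has SI base units: kg * m^2

Checking each option against kg * m^2:
  A. kg·m²: ✓ matches
  B. kg/m²: ✗ does not match
  C. g·cm²: ✓ matches
  D. kg·m: ✗ does not match
  E. kg·m²/s: ✗ does not match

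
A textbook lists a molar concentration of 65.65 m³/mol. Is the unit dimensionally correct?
No

molar concentration has SI base units: mol / m^3
m³/mol does NOT reduce to mol / m^3; a valid unit for molar concentration would be e.g. mol/m³.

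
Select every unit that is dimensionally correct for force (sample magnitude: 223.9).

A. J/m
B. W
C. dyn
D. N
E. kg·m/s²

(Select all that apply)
A, C, D, E

force has SI base units: kg * m / s^2

Checking each option against kg * m / s^2:
  A. J/m: ✓ matches
  B. W: ✗ does not match
  C. dyn: ✓ matches
  D. N: ✓ matches
  E. kg·m/s²: ✓ matches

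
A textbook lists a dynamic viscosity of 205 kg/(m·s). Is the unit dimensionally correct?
Yes

dynamic viscosity has SI base units: kg / (m * s)
kg/(m·s) reduces to the same SI base units, so it is a valid unit for dynamic viscosity.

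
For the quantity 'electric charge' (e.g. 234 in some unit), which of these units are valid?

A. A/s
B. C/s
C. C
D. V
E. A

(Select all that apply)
C

electric charge has SI base units: A * s

Checking each option against A * s:
  A. A/s: ✗ does not match
  B. C/s: ✗ does not match
  C. C: ✓ matches
  D. V: ✗ does not match
  E. A: ✗ does not match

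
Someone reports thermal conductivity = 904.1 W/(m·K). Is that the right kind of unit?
Yes

thermal conductivity has SI base units: kg * m / (s^3 * K)
W/(m·K) reduces to the same SI base units, so it is a valid unit for thermal conductivity.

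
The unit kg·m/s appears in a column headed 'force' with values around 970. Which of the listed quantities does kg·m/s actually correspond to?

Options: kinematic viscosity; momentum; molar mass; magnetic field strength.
momentum

force should have units dimensionally equivalent to kg * m / s^2 (e.g. N).
The given unit 'kg·m/s' reduces to kg * m / s. Of the listed options, that is the dimensionality of momentum.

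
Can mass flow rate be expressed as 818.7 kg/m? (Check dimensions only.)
No

mass flow rate has SI base units: kg / s
kg/m does NOT reduce to kg / s; a valid unit for mass flow rate would be e.g. kg/s.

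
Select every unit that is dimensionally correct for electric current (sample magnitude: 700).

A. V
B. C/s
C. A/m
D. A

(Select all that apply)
B, D

electric current has SI base units: A

Checking each option against A:
  A. V: ✗ does not match
  B. C/s: ✓ matches
  C. A/m: ✗ does not match
  D. A: ✓ matches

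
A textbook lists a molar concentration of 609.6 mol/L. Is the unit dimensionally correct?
Yes

molar concentration has SI base units: mol / m^3
mol/L reduces to the same SI base units, so it is a valid unit for molar concentration.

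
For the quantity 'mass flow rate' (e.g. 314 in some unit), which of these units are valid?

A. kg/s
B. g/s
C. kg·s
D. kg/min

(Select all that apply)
A, B, D

mass flow rate has SI base units: kg / s

Checking each option against kg / s:
  A. kg/s: ✓ matches
  B. g/s: ✓ matches
  C. kg·s: ✗ does not match
  D. kg/min: ✓ matches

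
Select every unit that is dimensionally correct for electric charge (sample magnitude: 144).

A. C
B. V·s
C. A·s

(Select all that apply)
A, C

electric charge has SI base units: A * s

Checking each option against A * s:
  A. C: ✓ matches
  B. V·s: ✗ does not match
  C. A·s: ✓ matches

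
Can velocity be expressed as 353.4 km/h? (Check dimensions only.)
Yes

velocity has SI base units: m / s
km/h reduces to the same SI base units, so it is a valid unit for velocity.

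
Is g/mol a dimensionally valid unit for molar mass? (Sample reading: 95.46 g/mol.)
Yes

molar mass has SI base units: kg / mol
g/mol reduces to the same SI base units, so it is a valid unit for molar mass.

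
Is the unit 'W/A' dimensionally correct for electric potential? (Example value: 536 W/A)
Yes

electric potential has SI base units: kg * m^2 / (A * s^3)
W/A reduces to the same SI base units, so it is a valid unit for electric potential.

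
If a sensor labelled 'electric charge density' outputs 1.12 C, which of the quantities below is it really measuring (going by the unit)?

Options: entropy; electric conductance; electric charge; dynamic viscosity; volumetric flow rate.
electric charge

electric charge density should have units dimensionally equivalent to A * s / m^3 (e.g. C/m³).
The given unit 'C' reduces to A * s. Of the listed options, that is the dimensionality of electric charge.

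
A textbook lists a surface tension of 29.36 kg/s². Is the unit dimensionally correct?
Yes

surface tension has SI base units: kg / s^2
kg/s² reduces to the same SI base units, so it is a valid unit for surface tension.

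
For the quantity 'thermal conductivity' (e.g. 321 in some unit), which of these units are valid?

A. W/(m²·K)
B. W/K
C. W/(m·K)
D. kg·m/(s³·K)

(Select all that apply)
C, D

thermal conductivity has SI base units: kg * m / (s^3 * K)

Checking each option against kg * m / (s^3 * K):
  A. W/(m²·K): ✗ does not match
  B. W/K: ✗ does not match
  C. W/(m·K): ✓ matches
  D. kg·m/(s³·K): ✓ matches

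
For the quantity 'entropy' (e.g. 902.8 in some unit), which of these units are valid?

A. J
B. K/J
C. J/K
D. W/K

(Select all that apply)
C

entropy has SI base units: kg * m^2 / (s^2 * K)

Checking each option against kg * m^2 / (s^2 * K):
  A. J: ✗ does not match
  B. K/J: ✗ does not match
  C. J/K: ✓ matches
  D. W/K: ✗ does not match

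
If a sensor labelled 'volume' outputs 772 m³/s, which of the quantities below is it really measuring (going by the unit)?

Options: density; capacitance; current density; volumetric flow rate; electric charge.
volumetric flow rate

volume should have units dimensionally equivalent to m^3 (e.g. m³).
The given unit 'm³/s' reduces to m^3 / s. Of the listed options, that is the dimensionality of volumetric flow rate.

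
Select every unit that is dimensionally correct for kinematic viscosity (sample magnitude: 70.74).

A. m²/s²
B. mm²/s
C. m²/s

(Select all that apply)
B, C

kinematic viscosity has SI base units: m^2 / s

Checking each option against m^2 / s:
  A. m²/s²: ✗ does not match
  B. mm²/s: ✓ matches
  C. m²/s: ✓ matches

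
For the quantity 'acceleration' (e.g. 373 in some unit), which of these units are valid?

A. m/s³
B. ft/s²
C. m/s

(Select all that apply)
B

acceleration has SI base units: m / s^2

Checking each option against m / s^2:
  A. m/s³: ✗ does not match
  B. ft/s²: ✓ matches
  C. m/s: ✗ does not match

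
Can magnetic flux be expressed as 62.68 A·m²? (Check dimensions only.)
No

magnetic flux has SI base units: kg * m^2 / (A * s^2)
A·m² does NOT reduce to kg * m^2 / (A * s^2); a valid unit for magnetic flux would be e.g. Wb.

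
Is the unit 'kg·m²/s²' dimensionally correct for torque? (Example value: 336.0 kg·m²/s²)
Yes

torque has SI base units: kg * m^2 / s^2
kg·m²/s² reduces to the same SI base units, so it is a valid unit for torque.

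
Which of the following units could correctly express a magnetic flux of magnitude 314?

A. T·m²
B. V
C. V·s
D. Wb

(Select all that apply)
A, C, D

magnetic flux has SI base units: kg * m^2 / (A * s^2)

Checking each option against kg * m^2 / (A * s^2):
  A. T·m²: ✓ matches
  B. V: ✗ does not match
  C. V·s: ✓ matches
  D. Wb: ✓ matches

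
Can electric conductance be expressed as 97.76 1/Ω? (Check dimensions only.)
Yes

electric conductance has SI base units: A^2 * s^3 / (kg * m^2)
1/Ω reduces to the same SI base units, so it is a valid unit for electric conductance.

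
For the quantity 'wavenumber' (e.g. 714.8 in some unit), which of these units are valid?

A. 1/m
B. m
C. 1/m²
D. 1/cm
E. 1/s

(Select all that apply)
A, D

wavenumber has SI base units: 1 / m

Checking each option against 1 / m:
  A. 1/m: ✓ matches
  B. m: ✗ does not match
  C. 1/m²: ✗ does not match
  D. 1/cm: ✓ matches
  E. 1/s: ✗ does not match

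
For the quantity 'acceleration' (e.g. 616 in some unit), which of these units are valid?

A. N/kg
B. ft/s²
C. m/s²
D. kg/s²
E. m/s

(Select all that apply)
A, B, C

acceleration has SI base units: m / s^2

Checking each option against m / s^2:
  A. N/kg: ✓ matches
  B. ft/s²: ✓ matches
  C. m/s²: ✓ matches
  D. kg/s²: ✗ does not match
  E. m/s: ✗ does not match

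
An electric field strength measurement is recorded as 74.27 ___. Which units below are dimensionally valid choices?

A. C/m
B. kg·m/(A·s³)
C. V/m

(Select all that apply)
B, C

electric field strength has SI base units: kg * m / (A * s^3)

Checking each option against kg * m / (A * s^3):
  A. C/m: ✗ does not match
  B. kg·m/(A·s³): ✓ matches
  C. V/m: ✓ matches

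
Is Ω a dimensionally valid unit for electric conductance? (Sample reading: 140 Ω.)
No

electric conductance has SI base units: A^2 * s^3 / (kg * m^2)
Ω does NOT reduce to A^2 * s^3 / (kg * m^2); a valid unit for electric conductance would be e.g. S.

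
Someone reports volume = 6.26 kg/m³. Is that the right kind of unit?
No

volume has SI base units: m^3
kg/m³ does NOT reduce to m^3; a valid unit for volume would be e.g. m³.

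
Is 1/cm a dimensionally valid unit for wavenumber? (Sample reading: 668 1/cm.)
Yes

wavenumber has SI base units: 1 / m
1/cm reduces to the same SI base units, so it is a valid unit for wavenumber.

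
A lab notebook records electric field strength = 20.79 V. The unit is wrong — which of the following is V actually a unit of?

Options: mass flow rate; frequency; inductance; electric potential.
electric potential

electric field strength should have units dimensionally equivalent to kg * m / (A * s^3) (e.g. V/m).
The given unit 'V' reduces to kg * m^2 / (A * s^3). Of the listed options, that is the dimensionality of electric potential.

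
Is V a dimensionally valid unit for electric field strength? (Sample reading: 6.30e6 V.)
No

electric field strength has SI base units: kg * m / (A * s^3)
V does NOT reduce to kg * m / (A * s^3); a valid unit for electric field strength would be e.g. V/m.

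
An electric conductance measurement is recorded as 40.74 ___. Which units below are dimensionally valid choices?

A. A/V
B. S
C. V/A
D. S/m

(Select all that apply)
A, B

electric conductance has SI base units: A^2 * s^3 / (kg * m^2)

Checking each option against A^2 * s^3 / (kg * m^2):
  A. A/V: ✓ matches
  B. S: ✓ matches
  C. V/A: ✗ does not match
  D. S/m: ✗ does not match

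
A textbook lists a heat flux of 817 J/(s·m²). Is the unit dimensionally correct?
Yes

heat flux has SI base units: kg / s^3
J/(s·m²) reduces to the same SI base units, so it is a valid unit for heat flux.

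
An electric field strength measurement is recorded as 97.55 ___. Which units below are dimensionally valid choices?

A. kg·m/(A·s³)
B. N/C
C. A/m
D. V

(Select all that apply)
A, B

electric field strength has SI base units: kg * m / (A * s^3)

Checking each option against kg * m / (A * s^3):
  A. kg·m/(A·s³): ✓ matches
  B. N/C: ✓ matches
  C. A/m: ✗ does not match
  D. V: ✗ does not match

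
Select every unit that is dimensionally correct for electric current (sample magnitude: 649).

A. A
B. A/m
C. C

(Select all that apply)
A

electric current has SI base units: A

Checking each option against A:
  A. A: ✓ matches
  B. A/m: ✗ does not match
  C. C: ✗ does not match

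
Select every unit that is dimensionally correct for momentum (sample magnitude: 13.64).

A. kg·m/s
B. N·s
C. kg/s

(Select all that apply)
A, B

momentum has SI base units: kg * m / s

Checking each option against kg * m / s:
  A. kg·m/s: ✓ matches
  B. N·s: ✓ matches
  C. kg/s: ✗ does not match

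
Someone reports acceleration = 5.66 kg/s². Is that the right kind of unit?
No

acceleration has SI base units: m / s^2
kg/s² does NOT reduce to m / s^2; a valid unit for acceleration would be e.g. m/s².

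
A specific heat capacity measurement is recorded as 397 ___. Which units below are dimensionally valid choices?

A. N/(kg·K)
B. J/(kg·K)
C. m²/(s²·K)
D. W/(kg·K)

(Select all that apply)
B, C

specific heat capacity has SI base units: m^2 / (s^2 * K)

Checking each option against m^2 / (s^2 * K):
  A. N/(kg·K): ✗ does not match
  B. J/(kg·K): ✓ matches
  C. m²/(s²·K): ✓ matches
  D. W/(kg·K): ✗ does not match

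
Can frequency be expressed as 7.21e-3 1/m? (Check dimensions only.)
No

frequency has SI base units: 1 / s
1/m does NOT reduce to 1 / s; a valid unit for frequency would be e.g. Hz.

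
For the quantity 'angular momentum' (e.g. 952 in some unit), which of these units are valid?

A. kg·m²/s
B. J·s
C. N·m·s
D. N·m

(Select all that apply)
A, B, C

angular momentum has SI base units: kg * m^2 / s

Checking each option against kg * m^2 / s:
  A. kg·m²/s: ✓ matches
  B. J·s: ✓ matches
  C. N·m·s: ✓ matches
  D. N·m: ✗ does not match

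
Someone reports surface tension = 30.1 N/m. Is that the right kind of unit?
Yes

surface tension has SI base units: kg / s^2
N/m reduces to the same SI base units, so it is a valid unit for surface tension.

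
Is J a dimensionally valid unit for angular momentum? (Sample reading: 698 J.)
No

angular momentum has SI base units: kg * m^2 / s
J does NOT reduce to kg * m^2 / s; a valid unit for angular momentum would be e.g. kg·m²/s.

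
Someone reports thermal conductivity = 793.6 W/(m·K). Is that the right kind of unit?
Yes

thermal conductivity has SI base units: kg * m / (s^3 * K)
W/(m·K) reduces to the same SI base units, so it is a valid unit for thermal conductivity.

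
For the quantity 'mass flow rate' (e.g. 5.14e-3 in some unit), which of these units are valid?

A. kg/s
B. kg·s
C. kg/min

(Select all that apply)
A, C

mass flow rate has SI base units: kg / s

Checking each option against kg / s:
  A. kg/s: ✓ matches
  B. kg·s: ✗ does not match
  C. kg/min: ✓ matches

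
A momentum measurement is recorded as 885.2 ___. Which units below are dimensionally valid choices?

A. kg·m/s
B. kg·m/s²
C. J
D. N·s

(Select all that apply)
A, D

momentum has SI base units: kg * m / s

Checking each option against kg * m / s:
  A. kg·m/s: ✓ matches
  B. kg·m/s²: ✗ does not match
  C. J: ✗ does not match
  D. N·s: ✓ matches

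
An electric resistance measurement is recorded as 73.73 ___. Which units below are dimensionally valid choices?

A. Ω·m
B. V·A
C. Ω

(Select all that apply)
C

electric resistance has SI base units: kg * m^2 / (A^2 * s^3)

Checking each option against kg * m^2 / (A^2 * s^3):
  A. Ω·m: ✗ does not match
  B. V·A: ✗ does not match
  C. Ω: ✓ matches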